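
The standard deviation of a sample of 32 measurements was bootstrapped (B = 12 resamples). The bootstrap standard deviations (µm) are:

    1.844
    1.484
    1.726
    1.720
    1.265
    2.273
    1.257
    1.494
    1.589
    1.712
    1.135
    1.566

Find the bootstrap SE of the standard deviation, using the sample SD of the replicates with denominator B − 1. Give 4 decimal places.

SE* = 0.3054

Bootstrap SE is the standard deviation of the 12 replicate standard deviations.
Mean of replicates: (1.844 + 1.484 + 1.726 + 1.720 + 1.265 + 2.273 + 1.257 + 1.494 + 1.589 + 1.712 + 1.135 + 1.566) / 12 = 19.06500 / 12 = 1.58875
Sum of squared deviations: (+0.25525)² + (−0.10475)² + (+0.13725)² + (+0.13125)² + (−0.32375)² + (+0.68425)² + (−0.33175)² + (−0.09475)² + (+0.00025)² + (+0.12325)² + (−0.45375)² + (−0.02275)² = 1.02583
Variance = 1.02583 / 11 = 0.09326
SE* = √0.09326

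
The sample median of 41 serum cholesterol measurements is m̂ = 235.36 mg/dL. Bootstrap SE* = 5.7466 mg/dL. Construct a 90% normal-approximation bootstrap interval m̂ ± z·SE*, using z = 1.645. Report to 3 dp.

(225.907, 244.813)

Margin = 1.645 × 5.7466 = 9.4532
Interval: 235.36 ± 9.4532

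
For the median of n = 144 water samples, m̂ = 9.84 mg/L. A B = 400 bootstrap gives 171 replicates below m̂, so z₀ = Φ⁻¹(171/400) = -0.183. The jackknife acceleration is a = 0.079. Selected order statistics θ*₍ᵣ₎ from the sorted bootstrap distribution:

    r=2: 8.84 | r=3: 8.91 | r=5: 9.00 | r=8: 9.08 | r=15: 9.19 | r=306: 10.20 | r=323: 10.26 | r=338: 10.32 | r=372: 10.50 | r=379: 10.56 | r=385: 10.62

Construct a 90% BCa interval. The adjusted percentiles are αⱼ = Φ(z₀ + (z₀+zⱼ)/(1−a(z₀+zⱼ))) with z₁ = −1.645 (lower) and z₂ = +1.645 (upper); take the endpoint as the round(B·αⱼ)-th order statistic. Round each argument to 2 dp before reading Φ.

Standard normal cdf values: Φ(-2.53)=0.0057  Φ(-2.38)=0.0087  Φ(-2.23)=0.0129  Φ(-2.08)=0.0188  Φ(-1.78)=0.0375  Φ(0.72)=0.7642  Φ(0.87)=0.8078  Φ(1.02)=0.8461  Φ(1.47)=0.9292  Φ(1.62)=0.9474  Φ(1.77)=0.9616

(9.19, 10.50)

Lower: z₀ + z₁ = -0.183 + (-1.645) = -1.828; 1 − a(z₀+z₁) = 1 − (0.079)(-1.828) = 1.1444; argument = -0.183 + (-1.828)/1.1444 = -1.7803 → -1.78.
α₁ = Φ(-1.78) = 0.0375; rank = round(400 × 0.0375) = 15; θ*₍15₎ = 9.19.
Upper: z₀ + z₂ = 1.462; 1 − a(z₀+z₂) = 0.8845; argument = 1.4699 → 1.47; α₂ = 0.9292; rank = 372; θ*₍372₎ = 10.50.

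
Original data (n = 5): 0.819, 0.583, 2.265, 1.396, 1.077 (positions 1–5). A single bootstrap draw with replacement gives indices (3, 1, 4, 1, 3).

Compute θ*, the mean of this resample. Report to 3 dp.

θ* = 1.513

Resample values: 2.265, 0.819, 1.396, 0.819, 2.265.
Mean = (2.265 + 0.819 + 1.396 + 0.819 + 2.265) / 5 = 7.5640 / 5 = 1.513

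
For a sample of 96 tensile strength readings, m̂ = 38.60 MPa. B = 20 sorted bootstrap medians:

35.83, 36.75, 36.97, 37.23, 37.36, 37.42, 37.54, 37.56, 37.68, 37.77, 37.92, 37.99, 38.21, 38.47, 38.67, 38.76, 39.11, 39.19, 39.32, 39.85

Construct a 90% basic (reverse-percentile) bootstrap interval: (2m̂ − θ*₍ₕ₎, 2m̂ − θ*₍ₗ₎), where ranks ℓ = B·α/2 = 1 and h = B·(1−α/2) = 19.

Percentile endpoints at ranks 1 and 19: θ*₍1₎ = 35.83, θ*₍19₎ = 39.32.
Basic interval reflects these around m̂:
  lower = 2 × 38.60 − 39.32 = 37.88
  upper = 2 × 38.60 − 35.83 = 41.37

(37.88, 41.37)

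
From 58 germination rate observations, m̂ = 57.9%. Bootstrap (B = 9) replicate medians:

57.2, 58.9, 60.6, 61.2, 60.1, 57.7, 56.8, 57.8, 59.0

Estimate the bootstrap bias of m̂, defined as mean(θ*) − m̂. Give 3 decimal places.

mean(θ*) = (57.2 + 58.9 + 60.6 + 61.2 + 60.1 + 57.7 + 56.8 + 57.8 + 59.0) / 9 = 58.8111
bias = 58.8111 − 57.9

bias = +0.911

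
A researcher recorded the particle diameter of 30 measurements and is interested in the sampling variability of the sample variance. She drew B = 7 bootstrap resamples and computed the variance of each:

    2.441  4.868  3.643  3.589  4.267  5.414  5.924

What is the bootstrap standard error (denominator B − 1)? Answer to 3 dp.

Bootstrap SE is the standard deviation of the 7 replicate variances.
Mean of replicates: (2.441 + 4.868 + 3.643 + 3.589 + 4.267 + 5.414 + 5.924) / 7 = 30.1460 / 7 = 4.3066
Sum of squared deviations: (−1.8656)² + (+0.5614)² + (−0.6636)² + (−0.7176)² + (−0.0396)² + (+1.1074)² + (+1.6174)² = 8.5948
Variance = 8.5948 / 6 = 1.4325
SE* = √1.4325

SE* = 1.197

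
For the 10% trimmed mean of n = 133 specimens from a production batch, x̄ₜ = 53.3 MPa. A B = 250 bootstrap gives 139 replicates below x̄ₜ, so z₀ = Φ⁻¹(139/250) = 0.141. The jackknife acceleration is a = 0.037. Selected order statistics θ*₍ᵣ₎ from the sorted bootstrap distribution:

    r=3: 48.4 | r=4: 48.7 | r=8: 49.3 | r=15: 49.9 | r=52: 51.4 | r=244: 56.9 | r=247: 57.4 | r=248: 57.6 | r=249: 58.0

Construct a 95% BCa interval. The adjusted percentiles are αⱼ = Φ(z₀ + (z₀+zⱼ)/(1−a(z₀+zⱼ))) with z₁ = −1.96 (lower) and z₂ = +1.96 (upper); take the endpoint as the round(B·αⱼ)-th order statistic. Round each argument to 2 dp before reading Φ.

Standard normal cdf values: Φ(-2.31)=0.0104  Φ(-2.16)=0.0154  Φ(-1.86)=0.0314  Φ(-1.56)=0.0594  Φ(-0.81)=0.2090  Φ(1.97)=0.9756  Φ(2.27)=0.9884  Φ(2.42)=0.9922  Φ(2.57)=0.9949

Lower: z₀ + z₁ = 0.141 + (-1.960) = -1.819; 1 − a(z₀+z₁) = 1 − (0.037)(-1.819) = 1.0673; argument = 0.141 + (-1.819)/1.0673 = -1.5633 → -1.56.
α₁ = Φ(-1.56) = 0.0594; rank = round(250 × 0.0594) = 15; θ*₍15₎ = 49.9.
Upper: z₀ + z₂ = 2.101; 1 − a(z₀+z₂) = 0.9223; argument = 2.4191 → 2.42; α₂ = 0.9922; rank = 248; θ*₍248₎ = 57.6.

(49.9, 57.6)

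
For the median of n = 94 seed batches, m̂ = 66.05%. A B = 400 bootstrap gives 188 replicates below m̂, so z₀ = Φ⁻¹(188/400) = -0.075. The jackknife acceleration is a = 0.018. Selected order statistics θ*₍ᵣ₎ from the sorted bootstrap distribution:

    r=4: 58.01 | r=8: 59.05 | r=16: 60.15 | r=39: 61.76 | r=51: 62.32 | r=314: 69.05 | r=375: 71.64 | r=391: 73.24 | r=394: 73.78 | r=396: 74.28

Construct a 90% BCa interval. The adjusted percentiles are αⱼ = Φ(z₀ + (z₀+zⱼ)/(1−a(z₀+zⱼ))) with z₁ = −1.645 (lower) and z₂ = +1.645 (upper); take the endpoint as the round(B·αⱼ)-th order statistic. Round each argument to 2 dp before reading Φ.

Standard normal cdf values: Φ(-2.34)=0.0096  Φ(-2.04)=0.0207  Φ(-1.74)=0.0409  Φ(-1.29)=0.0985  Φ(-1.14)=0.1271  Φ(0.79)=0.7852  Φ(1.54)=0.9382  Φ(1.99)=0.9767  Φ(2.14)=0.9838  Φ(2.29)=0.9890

(60.15, 71.64)

Lower: z₀ + z₁ = -0.075 + (-1.645) = -1.720; 1 − a(z₀+z₁) = 1 − (0.018)(-1.720) = 1.0310; argument = -0.075 + (-1.720)/1.0310 = -1.7433 → -1.74.
α₁ = Φ(-1.74) = 0.0409; rank = round(400 × 0.0409) = 16; θ*₍16₎ = 60.15.
Upper: z₀ + z₂ = 1.570; 1 − a(z₀+z₂) = 0.9717; argument = 1.5407 → 1.54; α₂ = 0.9382; rank = 375; θ*₍375₎ = 71.64.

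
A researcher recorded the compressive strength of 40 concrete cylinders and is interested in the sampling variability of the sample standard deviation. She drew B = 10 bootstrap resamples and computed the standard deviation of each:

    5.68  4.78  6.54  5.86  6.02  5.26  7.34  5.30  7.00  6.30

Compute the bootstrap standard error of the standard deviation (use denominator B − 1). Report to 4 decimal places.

SE* = 0.8045

Bootstrap SE is the standard deviation of the 10 replicate standard deviations.
Mean of replicates: (5.68 + 4.78 + 6.54 + 5.86 + 6.02 + 5.26 + 7.34 + 5.30 + 7.00 + 6.30) / 10 = 60.08000 / 10 = 6.00800
Sum of squared deviations: (−0.32800)² + (−1.22800)² + (+0.53200)² + (−0.14800)² + (+0.01200)² + (−0.74800)² + (+1.33200)² + (−0.70800)² + (+0.99200)² + (+0.29200)² = 5.82496
Variance = 5.82496 / 9 = 0.64722
SE* = √0.64722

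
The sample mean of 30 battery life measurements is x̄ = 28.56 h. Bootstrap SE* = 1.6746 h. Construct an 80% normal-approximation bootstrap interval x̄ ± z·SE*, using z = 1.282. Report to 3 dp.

(26.413, 30.707)

Margin = 1.282 × 1.6746 = 2.1468
Interval: 28.56 ± 2.1468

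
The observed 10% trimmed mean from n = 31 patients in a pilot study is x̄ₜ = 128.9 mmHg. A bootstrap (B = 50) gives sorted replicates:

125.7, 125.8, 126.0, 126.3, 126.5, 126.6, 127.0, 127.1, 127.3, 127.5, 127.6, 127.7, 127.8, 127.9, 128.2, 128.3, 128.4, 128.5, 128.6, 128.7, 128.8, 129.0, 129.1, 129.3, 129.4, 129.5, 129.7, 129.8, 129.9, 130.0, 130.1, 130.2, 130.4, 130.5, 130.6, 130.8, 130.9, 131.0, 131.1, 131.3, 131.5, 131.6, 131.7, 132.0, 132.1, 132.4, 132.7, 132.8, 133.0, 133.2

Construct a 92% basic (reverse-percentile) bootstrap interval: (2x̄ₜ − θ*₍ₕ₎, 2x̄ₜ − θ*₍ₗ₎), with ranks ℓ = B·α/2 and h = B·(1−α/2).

(125.0, 132.0)

Percentile endpoints at ranks 2 and 48: θ*₍2₎ = 125.8, θ*₍48₎ = 132.8.
Basic interval reflects these around x̄ₜ:
  lower = 2 × 128.9 − 132.8 = 125.0
  upper = 2 × 128.9 − 125.8 = 132.0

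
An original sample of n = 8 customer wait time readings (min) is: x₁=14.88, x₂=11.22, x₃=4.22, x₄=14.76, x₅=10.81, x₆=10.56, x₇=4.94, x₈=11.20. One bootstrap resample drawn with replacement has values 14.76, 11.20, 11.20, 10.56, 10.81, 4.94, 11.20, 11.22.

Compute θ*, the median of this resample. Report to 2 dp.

Sorted: 4.94, 10.56, 10.81, 11.20, 11.20, 11.20, 11.22, 14.76
Median = average of the two middle values = 11.20

θ* = 11.20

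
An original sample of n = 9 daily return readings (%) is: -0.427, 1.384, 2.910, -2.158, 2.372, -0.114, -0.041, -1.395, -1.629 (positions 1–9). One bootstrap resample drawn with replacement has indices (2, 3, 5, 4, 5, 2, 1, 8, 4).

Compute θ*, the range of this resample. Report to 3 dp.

Resample values: 1.384, 2.910, 2.372, -2.158, 2.372, 1.384, -0.427, -1.395, -2.158.
Range = 2.910 − -2.158 = 5.068

θ* = 5.068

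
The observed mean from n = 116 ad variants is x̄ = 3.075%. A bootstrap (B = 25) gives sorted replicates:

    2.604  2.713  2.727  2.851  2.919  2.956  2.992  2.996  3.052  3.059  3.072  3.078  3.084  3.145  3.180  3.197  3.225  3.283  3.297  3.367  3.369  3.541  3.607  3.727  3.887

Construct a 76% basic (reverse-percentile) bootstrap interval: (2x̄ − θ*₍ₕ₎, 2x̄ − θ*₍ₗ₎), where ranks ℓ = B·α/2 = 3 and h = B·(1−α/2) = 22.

Percentile endpoints at ranks 3 and 22: θ*₍3₎ = 2.727, θ*₍22₎ = 3.541.
Basic interval reflects these around x̄:
  lower = 2 × 3.075 − 3.541 = 2.609
  upper = 2 × 3.075 − 2.727 = 3.423

(2.609, 3.423)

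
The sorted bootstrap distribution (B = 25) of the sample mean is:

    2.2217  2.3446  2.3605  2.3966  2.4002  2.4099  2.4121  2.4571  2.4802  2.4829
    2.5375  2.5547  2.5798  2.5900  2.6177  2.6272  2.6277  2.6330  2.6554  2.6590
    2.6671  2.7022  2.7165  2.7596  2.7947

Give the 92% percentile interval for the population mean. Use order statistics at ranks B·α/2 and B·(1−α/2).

α = 0.08; lower rank = 25 × 0.040 = 1; upper rank = 25 × 0.960 = 24.
The 1st smallest replicate is 2.2217; the 24th is 2.7596.

(2.2217, 2.7596)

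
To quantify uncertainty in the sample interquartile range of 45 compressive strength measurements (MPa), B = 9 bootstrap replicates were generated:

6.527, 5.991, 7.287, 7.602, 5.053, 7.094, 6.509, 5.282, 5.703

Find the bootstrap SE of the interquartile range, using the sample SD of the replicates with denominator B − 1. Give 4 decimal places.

Bootstrap SE is the standard deviation of the 9 replicate interquartile ranges.
Mean of replicates: (6.527 + 5.991 + 7.287 + 7.602 + 5.053 + 7.094 + 6.509 + 5.282 + 5.703) / 9 = 57.04800 / 9 = 6.33867
Sum of squared deviations: (+0.18833)² + (−0.34767)² + (+0.94833)² + (+1.26333)² + (−1.28567)² + (+0.75533)² + (+0.17033)² + (−1.05667)² + (−0.63567)² = 6.42479
Variance = 6.42479 / 8 = 0.80310
SE* = √0.80310

SE* = 0.8962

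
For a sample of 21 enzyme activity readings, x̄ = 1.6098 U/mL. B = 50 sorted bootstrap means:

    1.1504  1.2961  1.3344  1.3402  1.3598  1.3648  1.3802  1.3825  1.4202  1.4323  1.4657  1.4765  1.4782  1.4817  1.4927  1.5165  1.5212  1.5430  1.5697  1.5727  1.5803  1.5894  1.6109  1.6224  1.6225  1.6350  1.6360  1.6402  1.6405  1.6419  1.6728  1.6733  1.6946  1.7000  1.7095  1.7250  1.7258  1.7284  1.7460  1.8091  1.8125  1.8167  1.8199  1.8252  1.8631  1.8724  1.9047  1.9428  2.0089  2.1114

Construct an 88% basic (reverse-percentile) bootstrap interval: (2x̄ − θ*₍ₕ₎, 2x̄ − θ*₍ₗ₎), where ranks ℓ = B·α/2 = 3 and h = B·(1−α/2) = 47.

(1.3149, 1.8852)

Percentile endpoints at ranks 3 and 47: θ*₍3₎ = 1.3344, θ*₍47₎ = 1.9047.
Basic interval reflects these around x̄:
  lower = 2 × 1.6098 − 1.9047 = 1.3149
  upper = 2 × 1.6098 − 1.3344 = 1.8852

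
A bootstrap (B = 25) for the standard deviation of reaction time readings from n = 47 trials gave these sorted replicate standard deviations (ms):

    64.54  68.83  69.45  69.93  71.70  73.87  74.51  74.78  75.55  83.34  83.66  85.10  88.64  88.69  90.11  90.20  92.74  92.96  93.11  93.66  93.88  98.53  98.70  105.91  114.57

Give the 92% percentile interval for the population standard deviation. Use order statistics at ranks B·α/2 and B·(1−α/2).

(64.54, 105.91)

α = 0.08; lower rank = 25 × 0.040 = 1; upper rank = 25 × 0.960 = 24.
The 1st smallest replicate is 64.54; the 24th is 105.91.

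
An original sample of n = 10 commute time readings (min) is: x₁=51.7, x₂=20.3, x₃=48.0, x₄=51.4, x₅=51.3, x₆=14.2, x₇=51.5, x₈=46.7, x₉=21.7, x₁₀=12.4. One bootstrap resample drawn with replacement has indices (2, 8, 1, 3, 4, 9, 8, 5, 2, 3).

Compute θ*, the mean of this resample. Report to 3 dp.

θ* = 40.610

Resample values: 20.3, 46.7, 51.7, 48.0, 51.4, 21.7, 46.7, 51.3, 20.3, 48.0.
Mean = (20.3 + 46.7 + 51.7 + 48.0 + 51.4 + 21.7 + 46.7 + 51.3 + 20.3 + 48.0) / 10 = 406.10 / 10 = 40.610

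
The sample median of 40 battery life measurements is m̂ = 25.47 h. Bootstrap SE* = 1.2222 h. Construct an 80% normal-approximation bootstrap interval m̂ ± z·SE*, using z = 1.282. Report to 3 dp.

(23.903, 27.037)

Margin = 1.282 × 1.2222 = 1.5669
Interval: 25.47 ± 1.5669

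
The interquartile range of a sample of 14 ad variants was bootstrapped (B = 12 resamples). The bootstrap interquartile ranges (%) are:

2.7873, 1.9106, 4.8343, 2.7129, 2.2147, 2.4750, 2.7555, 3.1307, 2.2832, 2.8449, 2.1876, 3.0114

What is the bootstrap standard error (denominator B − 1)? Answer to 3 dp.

Bootstrap SE is the standard deviation of the 12 replicate interquartile ranges.
Mean of replicates: (2.7873 + 1.9106 + 4.8343 + 2.7129 + 2.2147 + 2.4750 + 2.7555 + 3.1307 + 2.2832 + 2.8449 + 2.1876 + 3.0114) / 12 = 33.14810 / 12 = 2.76234
Sum of squared deviations: (+0.02496)² + (−0.85174)² + (+2.07196)² + (−0.04944)² + (−0.54764)² + (−0.28734)² + (−0.00684)² + (+0.36836)² + (−0.47914)² + (+0.08256)² + (−0.57474)² + (+0.24906)² = 6.16850
Variance = 6.16850 / 11 = 0.56077
SE* = √0.56077

SE* = 0.749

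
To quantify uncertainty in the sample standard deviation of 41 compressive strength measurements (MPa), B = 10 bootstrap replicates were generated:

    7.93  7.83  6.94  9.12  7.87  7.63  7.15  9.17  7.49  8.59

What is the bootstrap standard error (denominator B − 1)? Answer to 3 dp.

SE* = 0.764

Bootstrap SE is the standard deviation of the 10 replicate standard deviations.
Mean of replicates: (7.93 + 7.83 + 6.94 + 9.12 + 7.87 + 7.63 + 7.15 + 9.17 + 7.49 + 8.59) / 10 = 79.7200 / 10 = 7.9720
Sum of squared deviations: (−0.0420)² + (−0.1420)² + (−1.0320)² + (+1.1480)² + (−0.1020)² + (−0.3420)² + (−0.8220)² + (+1.1980)² + (−0.4820)² + (+0.6180)² = 5.2574
Variance = 5.2574 / 9 = 0.5842
SE* = √0.5842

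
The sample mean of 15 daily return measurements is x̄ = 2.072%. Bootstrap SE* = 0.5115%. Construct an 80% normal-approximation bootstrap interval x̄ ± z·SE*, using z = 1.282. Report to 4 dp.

(1.4163, 2.7277)

Margin = 1.282 × 0.5115 = 0.65574
Interval: 2.072 ± 0.65574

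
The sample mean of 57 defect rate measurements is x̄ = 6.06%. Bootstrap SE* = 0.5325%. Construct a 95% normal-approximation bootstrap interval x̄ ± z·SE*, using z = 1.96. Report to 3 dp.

Margin = 1.96 × 0.5325 = 1.0437
Interval: 6.06 ± 1.0437

(5.016, 7.104)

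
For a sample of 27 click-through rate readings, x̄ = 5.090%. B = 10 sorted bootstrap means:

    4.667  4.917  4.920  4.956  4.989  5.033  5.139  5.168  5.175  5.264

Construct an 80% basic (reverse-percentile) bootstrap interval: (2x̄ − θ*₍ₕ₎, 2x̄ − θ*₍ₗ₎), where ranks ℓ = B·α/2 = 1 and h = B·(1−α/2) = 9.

(5.005, 5.513)

Percentile endpoints at ranks 1 and 9: θ*₍1₎ = 4.667, θ*₍9₎ = 5.175.
Basic interval reflects these around x̄:
  lower = 2 × 5.090 − 5.175 = 5.005
  upper = 2 × 5.090 − 4.667 = 5.513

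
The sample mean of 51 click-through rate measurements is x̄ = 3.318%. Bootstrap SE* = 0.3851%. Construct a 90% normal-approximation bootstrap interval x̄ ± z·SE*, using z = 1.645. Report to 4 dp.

Margin = 1.645 × 0.3851 = 0.63349
Interval: 3.318 ± 0.63349

(2.6845, 3.9515)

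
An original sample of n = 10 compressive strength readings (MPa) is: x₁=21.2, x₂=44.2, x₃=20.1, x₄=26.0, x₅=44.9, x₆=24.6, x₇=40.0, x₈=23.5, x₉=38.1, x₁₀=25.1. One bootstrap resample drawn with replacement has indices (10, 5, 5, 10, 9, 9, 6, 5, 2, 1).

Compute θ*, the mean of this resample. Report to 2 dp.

θ* = 35.11

Resample values: 25.1, 44.9, 44.9, 25.1, 38.1, 38.1, 24.6, 44.9, 44.2, 21.2.
Mean = (25.1 + 44.9 + 44.9 + 25.1 + 38.1 + 38.1 + 24.6 + 44.9 + 44.2 + 21.2) / 10 = 351.10 / 10 = 35.11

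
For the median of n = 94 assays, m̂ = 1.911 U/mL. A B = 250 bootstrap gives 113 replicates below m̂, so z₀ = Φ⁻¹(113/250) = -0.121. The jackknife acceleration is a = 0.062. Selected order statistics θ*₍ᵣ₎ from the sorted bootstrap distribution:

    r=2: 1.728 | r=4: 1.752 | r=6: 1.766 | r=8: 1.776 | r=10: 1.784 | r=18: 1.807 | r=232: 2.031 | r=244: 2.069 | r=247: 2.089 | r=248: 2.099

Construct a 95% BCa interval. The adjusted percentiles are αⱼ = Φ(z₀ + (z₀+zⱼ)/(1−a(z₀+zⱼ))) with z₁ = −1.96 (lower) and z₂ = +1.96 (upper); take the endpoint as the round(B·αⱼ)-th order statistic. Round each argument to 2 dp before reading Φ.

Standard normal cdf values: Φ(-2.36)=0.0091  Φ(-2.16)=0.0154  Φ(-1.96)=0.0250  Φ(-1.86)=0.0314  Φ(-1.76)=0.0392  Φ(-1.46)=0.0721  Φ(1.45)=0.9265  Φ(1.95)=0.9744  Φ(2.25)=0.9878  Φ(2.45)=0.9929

(1.766, 2.069)

Lower: z₀ + z₁ = -0.121 + (-1.960) = -2.081; 1 − a(z₀+z₁) = 1 − (0.062)(-2.081) = 1.1290; argument = -0.121 + (-2.081)/1.1290 = -1.9642 → -1.96.
α₁ = Φ(-1.96) = 0.0250; rank = round(250 × 0.0250) = 6; θ*₍6₎ = 1.766.
Upper: z₀ + z₂ = 1.839; 1 − a(z₀+z₂) = 0.8860; argument = 1.9547 → 1.95; α₂ = 0.9744; rank = 244; θ*₍244₎ = 2.069.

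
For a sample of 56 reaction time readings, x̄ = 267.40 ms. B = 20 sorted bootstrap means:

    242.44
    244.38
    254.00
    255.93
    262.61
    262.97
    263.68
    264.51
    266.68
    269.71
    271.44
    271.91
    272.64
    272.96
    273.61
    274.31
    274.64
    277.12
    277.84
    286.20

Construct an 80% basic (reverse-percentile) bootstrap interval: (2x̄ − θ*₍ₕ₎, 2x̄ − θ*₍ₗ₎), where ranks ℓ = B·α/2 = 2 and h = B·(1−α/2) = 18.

(257.68, 290.42)

Percentile endpoints at ranks 2 and 18: θ*₍2₎ = 244.38, θ*₍18₎ = 277.12.
Basic interval reflects these around x̄:
  lower = 2 × 267.40 − 277.12 = 257.68
  upper = 2 × 267.40 − 244.38 = 290.42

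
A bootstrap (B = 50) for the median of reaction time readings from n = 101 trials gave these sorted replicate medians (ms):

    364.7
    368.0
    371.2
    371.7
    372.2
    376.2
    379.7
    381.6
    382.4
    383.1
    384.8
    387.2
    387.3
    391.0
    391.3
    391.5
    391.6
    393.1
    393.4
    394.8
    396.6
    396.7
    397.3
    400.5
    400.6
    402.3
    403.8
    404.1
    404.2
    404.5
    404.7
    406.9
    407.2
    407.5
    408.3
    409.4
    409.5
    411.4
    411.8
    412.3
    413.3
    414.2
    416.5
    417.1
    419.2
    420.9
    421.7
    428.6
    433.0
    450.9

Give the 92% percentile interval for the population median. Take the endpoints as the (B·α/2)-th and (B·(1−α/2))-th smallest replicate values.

(368.0, 428.6)

α = 0.08; lower rank = 50 × 0.040 = 2; upper rank = 50 × 0.960 = 48.
The 2nd smallest replicate is 368.0; the 48th is 428.6.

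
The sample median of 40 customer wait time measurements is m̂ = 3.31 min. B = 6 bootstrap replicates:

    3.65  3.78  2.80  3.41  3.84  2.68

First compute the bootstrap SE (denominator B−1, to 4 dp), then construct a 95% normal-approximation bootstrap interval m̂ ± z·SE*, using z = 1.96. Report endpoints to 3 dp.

Mean of replicates = 3.3600; sum of squared deviations = 1.2694; SE* = √(1.2694/5) = 0.5039
Margin = 1.96 × 0.5039 = 0.9876
Interval: 3.31 ± 0.9876

(2.322, 4.298)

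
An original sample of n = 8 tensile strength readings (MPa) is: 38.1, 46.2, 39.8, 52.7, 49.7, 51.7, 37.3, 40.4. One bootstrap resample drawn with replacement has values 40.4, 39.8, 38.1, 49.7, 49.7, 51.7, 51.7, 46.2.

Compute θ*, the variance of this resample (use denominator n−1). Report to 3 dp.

θ* = 32.078

Mean = 45.9125; sum of squared deviations = 224.5488
s² = 224.5488 / 7 = 32.0784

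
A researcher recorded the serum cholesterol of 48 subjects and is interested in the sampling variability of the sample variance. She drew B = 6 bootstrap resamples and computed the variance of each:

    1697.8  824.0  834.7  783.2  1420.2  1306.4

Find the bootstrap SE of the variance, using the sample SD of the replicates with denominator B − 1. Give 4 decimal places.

SE* = 384.0825

Bootstrap SE is the standard deviation of the 6 replicate variances.
Mean of replicates: (1697.8 + 824.0 + 834.7 + 783.2 + 1420.2 + 1306.4) / 6 = 6866.30000 / 6 = 1144.38333
Sum of squared deviations: (+553.41667)² + (−320.38333)² + (−309.68333)² + (−361.18333)² + (+275.81667)² + (+162.01667)² = 737596.88833
Variance = 737596.88833 / 5 = 147519.37767
SE* = √147519.37767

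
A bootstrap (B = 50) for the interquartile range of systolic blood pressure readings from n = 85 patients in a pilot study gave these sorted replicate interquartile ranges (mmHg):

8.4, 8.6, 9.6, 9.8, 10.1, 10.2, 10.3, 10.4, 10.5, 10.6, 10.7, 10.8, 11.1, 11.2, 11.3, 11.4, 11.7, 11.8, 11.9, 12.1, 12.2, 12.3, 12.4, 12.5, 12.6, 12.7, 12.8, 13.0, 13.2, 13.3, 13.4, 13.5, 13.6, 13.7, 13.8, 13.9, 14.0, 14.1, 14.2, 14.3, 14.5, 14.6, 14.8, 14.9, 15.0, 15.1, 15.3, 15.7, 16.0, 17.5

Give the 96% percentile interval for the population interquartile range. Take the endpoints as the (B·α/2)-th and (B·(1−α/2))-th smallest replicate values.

α = 0.04; lower rank = 50 × 0.020 = 1; upper rank = 50 × 0.980 = 49.
The 1st smallest replicate is 8.4; the 49th is 16.0.

(8.4, 16.0)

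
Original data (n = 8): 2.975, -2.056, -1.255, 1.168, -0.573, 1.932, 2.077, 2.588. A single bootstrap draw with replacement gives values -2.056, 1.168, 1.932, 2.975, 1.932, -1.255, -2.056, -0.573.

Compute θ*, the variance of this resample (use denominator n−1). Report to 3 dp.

Mean = 0.2584; sum of squared deviations = 27.5037
s² = 27.5037 / 7 = 3.9291

θ* = 3.929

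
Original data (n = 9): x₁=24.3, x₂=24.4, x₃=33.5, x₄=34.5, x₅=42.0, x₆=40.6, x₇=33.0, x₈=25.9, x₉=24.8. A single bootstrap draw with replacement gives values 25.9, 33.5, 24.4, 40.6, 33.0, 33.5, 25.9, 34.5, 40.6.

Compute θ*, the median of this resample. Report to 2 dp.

Sorted: 24.4, 25.9, 25.9, 33.0, 33.5, 33.5, 34.5, 40.6, 40.6
Median = middle value = 33.50

θ* = 33.50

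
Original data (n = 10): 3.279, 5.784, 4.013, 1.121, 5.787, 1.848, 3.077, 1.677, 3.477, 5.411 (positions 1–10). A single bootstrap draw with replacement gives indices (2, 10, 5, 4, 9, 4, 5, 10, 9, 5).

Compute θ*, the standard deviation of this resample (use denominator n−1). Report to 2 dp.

θ* = 1.91

Resample values: 5.784, 5.411, 5.787, 1.121, 3.477, 1.121, 5.787, 5.411, 3.477, 5.787.
Mean = 4.3163; sum of squared deviations = 32.8685
s² = 32.8685 / 9 = 3.6521
s = √3.6521 = 1.91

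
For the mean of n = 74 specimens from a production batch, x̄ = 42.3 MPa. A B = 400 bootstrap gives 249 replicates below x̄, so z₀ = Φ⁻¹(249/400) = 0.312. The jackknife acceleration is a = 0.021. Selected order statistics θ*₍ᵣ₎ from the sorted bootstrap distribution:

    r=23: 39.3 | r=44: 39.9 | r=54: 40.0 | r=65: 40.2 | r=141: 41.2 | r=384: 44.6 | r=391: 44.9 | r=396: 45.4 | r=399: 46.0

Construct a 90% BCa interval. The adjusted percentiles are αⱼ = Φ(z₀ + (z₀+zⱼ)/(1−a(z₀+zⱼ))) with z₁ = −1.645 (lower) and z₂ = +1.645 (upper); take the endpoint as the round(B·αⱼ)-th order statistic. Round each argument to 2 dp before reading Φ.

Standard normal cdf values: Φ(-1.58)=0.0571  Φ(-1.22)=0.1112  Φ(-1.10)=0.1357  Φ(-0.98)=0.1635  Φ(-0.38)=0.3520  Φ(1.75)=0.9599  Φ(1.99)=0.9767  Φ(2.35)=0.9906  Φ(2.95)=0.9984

(40.2, 45.4)

Lower: z₀ + z₁ = 0.312 + (-1.645) = -1.333; 1 − a(z₀+z₁) = 1 − (0.021)(-1.333) = 1.0280; argument = 0.312 + (-1.333)/1.0280 = -0.9847 → -0.98.
α₁ = Φ(-0.98) = 0.1635; rank = round(400 × 0.1635) = 65; θ*₍65₎ = 40.2.
Upper: z₀ + z₂ = 1.957; 1 − a(z₀+z₂) = 0.9589; argument = 2.3529 → 2.35; α₂ = 0.9906; rank = 396; θ*₍396₎ = 45.4.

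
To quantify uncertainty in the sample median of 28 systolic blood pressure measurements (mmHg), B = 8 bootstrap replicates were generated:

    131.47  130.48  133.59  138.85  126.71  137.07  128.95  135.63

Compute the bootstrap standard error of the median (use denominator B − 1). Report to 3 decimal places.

SE* = 4.184

Bootstrap SE is the standard deviation of the 8 replicate medians.
Mean of replicates: (131.47 + 130.48 + 133.59 + 138.85 + 126.71 + 137.07 + 128.95 + 135.63) / 8 = 1062.7500 / 8 = 132.8438
Sum of squared deviations: (−1.3738)² + (−2.3638)² + (+0.7463)² + (+6.0062)² + (−6.1338)² + (+4.2262)² + (−3.8938)² + (+2.7862)² = 122.5150
Variance = 122.5150 / 7 = 17.5021
SE* = √17.5021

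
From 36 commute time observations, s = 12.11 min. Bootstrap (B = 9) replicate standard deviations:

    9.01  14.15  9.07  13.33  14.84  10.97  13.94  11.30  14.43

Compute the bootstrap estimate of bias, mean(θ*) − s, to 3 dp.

mean(θ*) = (9.01 + 14.15 + 9.07 + 13.33 + 14.84 + 10.97 + 13.94 + 11.30 + 14.43) / 9 = 12.3378
bias = 12.3378 − 12.11

bias = +0.228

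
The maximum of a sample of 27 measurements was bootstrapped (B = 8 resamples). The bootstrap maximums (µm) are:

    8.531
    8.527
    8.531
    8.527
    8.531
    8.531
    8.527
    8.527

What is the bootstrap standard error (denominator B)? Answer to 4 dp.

SE* = 0.0020

Bootstrap SE is the standard deviation of the 8 replicate maximums.
Mean of replicates: (8.531 + 8.527 + 8.531 + 8.527 + 8.531 + 8.531 + 8.527 + 8.527) / 8 = 68.232000 / 8 = 8.529000
Sum of squared deviations: (+0.002000)² + (−0.002000)² + (+0.002000)² + (−0.002000)² + (+0.002000)² + (+0.002000)² + (−0.002000)² + (−0.002000)² = 0.000032
Variance = 0.000032 / 8 = 0.000004
SE* = √0.000004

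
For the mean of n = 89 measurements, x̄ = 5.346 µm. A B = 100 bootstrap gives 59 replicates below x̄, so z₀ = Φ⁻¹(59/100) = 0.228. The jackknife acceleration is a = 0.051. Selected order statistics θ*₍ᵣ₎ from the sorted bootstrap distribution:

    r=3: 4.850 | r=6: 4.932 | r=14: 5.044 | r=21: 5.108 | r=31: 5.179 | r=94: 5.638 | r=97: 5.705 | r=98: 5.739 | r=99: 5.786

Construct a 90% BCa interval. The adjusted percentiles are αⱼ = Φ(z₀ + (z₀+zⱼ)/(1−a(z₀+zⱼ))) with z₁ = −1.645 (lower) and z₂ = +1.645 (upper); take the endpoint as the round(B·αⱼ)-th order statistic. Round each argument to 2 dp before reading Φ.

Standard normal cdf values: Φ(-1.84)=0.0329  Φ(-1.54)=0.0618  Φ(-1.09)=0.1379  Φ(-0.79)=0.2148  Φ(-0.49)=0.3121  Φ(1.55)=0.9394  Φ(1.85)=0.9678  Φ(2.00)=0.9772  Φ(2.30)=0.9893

Lower: z₀ + z₁ = 0.228 + (-1.645) = -1.417; 1 − a(z₀+z₁) = 1 − (0.051)(-1.417) = 1.0723; argument = 0.228 + (-1.417)/1.0723 = -1.0935 → -1.09.
α₁ = Φ(-1.09) = 0.1379; rank = round(100 × 0.1379) = 14; θ*₍14₎ = 5.044.
Upper: z₀ + z₂ = 1.873; 1 − a(z₀+z₂) = 0.9045; argument = 2.2988 → 2.30; α₂ = 0.9893; rank = 99; θ*₍99₎ = 5.786.

(5.044, 5.786)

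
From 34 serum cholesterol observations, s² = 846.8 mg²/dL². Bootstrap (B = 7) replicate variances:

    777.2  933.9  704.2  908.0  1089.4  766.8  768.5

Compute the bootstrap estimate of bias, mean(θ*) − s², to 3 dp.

mean(θ*) = (777.2 + 933.9 + 704.2 + 908.0 + 1089.4 + 766.8 + 768.5) / 7 = 849.7143
bias = 849.7143 − 846.8

bias = +2.914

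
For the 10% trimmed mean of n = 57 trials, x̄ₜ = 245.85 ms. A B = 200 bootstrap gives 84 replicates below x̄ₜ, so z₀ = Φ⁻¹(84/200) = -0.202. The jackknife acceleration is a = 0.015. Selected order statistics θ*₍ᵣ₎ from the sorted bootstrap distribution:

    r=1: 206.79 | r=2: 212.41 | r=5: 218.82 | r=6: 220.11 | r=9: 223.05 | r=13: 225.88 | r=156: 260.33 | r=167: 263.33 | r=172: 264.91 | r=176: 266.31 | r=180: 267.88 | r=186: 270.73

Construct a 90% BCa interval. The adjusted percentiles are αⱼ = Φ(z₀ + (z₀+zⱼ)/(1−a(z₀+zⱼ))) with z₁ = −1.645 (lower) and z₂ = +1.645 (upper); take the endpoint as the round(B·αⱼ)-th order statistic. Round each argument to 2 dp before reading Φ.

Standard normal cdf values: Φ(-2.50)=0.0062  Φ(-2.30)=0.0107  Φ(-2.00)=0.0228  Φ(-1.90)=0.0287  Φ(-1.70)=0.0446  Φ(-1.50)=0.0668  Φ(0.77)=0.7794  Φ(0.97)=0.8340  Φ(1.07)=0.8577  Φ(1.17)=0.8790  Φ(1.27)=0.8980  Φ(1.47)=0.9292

(218.82, 267.88)

Lower: z₀ + z₁ = -0.202 + (-1.645) = -1.847; 1 − a(z₀+z₁) = 1 − (0.015)(-1.847) = 1.0277; argument = -0.202 + (-1.847)/1.0277 = -1.9992 → -2.00.
α₁ = Φ(-2.00) = 0.0228; rank = round(200 × 0.0228) = 5; θ*₍5₎ = 218.82.
Upper: z₀ + z₂ = 1.443; 1 − a(z₀+z₂) = 0.9784; argument = 1.2729 → 1.27; α₂ = 0.8980; rank = 180; θ*₍180₎ = 267.88.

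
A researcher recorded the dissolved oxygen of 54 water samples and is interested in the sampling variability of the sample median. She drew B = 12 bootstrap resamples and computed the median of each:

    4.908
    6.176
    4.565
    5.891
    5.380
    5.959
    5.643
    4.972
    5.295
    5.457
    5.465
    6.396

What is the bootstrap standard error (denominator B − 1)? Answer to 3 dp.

Bootstrap SE is the standard deviation of the 12 replicate medians.
Mean of replicates: (4.908 + 6.176 + 4.565 + 5.891 + 5.380 + 5.959 + 5.643 + 4.972 + 5.295 + 5.457 + 5.465 + 6.396) / 12 = 66.1070 / 12 = 5.5089
Sum of squared deviations: (−0.6009)² + (+0.6671)² + (−0.9439)² + (+0.3821)² + (−0.1289)² + (+0.4501)² + (+0.1341)² + (−0.5369)² + (−0.2139)² + (−0.0519)² + (−0.0439)² + (+0.8871)² = 3.2058
Variance = 3.2058 / 11 = 0.2914
SE* = √0.2914

SE* = 0.540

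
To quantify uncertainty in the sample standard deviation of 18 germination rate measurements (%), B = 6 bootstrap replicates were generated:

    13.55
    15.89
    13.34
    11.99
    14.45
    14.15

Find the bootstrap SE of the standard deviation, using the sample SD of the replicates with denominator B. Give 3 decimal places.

Bootstrap SE is the standard deviation of the 6 replicate standard deviations.
Mean of replicates: (13.55 + 15.89 + 13.34 + 11.99 + 14.45 + 14.15) / 6 = 83.3700 / 6 = 13.8950
Sum of squared deviations: (−0.3450)² + (+1.9950)² + (−0.5550)² + (−1.9050)² + (+0.5550)² + (+0.2550)² = 8.4092
Variance = 8.4092 / 6 = 1.4015
SE* = √1.4015

SE* = 1.184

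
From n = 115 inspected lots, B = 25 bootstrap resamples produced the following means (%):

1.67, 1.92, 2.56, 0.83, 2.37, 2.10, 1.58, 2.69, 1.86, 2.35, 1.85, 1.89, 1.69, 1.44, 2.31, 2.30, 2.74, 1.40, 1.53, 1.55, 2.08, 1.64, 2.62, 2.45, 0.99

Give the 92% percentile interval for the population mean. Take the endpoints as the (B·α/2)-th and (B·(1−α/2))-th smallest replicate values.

Sorted replicates: 0.83, 0.99, 1.40, 1.44, 1.53, 1.55, 1.58, 1.64, 1.67, 1.69, 1.85, 1.86, 1.89, 1.92, 2.08, 2.10, 2.30, 2.31, 2.35, 2.37, 2.45, 2.56, 2.62, 2.69, 2.74
α = 0.08; lower rank = 25 × 0.040 = 1; upper rank = 25 × 0.960 = 24.
The 1st smallest replicate is 0.83; the 24th is 2.69.

(0.83, 2.69)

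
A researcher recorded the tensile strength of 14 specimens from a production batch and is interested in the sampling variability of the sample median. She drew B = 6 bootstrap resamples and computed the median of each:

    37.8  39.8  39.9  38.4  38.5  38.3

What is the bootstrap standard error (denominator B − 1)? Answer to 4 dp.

SE* = 0.8612

Bootstrap SE is the standard deviation of the 6 replicate medians.
Mean of replicates: (37.8 + 39.8 + 39.9 + 38.4 + 38.5 + 38.3) / 6 = 232.70000 / 6 = 38.78333
Sum of squared deviations: (−0.98333)² + (+1.01667)² + (+1.11667)² + (−0.38333)² + (−0.28333)² + (−0.48333)² = 3.70833
Variance = 3.70833 / 5 = 0.74167
SE* = √0.74167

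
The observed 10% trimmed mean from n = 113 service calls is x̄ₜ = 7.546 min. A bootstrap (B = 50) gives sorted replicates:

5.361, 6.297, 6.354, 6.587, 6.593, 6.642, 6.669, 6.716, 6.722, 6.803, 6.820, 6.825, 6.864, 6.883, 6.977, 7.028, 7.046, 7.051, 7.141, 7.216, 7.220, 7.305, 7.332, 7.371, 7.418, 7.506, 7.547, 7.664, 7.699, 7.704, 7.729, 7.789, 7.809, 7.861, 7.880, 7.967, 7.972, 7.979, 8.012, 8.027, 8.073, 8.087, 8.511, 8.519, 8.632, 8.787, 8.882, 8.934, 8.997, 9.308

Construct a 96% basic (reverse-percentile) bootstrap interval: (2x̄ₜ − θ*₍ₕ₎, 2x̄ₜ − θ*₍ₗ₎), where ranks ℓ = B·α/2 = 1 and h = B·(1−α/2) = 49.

(6.095, 9.731)

Percentile endpoints at ranks 1 and 49: θ*₍1₎ = 5.361, θ*₍49₎ = 8.997.
Basic interval reflects these around x̄ₜ:
  lower = 2 × 7.546 − 8.997 = 6.095
  upper = 2 × 7.546 − 5.361 = 9.731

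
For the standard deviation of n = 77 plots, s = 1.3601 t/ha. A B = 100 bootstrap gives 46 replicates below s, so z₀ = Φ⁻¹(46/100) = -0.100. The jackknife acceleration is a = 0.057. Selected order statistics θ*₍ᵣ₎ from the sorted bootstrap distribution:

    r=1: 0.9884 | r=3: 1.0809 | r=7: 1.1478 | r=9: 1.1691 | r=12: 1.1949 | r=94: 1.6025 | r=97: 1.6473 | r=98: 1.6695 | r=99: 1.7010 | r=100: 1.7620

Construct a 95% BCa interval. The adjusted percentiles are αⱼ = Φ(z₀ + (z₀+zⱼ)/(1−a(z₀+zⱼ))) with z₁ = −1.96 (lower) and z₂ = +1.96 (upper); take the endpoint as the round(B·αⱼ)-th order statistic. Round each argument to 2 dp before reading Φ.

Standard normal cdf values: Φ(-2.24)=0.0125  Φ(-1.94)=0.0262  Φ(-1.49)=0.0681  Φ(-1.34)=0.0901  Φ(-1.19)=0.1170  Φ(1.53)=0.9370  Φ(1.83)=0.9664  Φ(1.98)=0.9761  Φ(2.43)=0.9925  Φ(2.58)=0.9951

(1.0809, 1.6695)

Lower: z₀ + z₁ = -0.100 + (-1.960) = -2.060; 1 − a(z₀+z₁) = 1 − (0.057)(-2.060) = 1.1174; argument = -0.100 + (-2.060)/1.1174 = -1.9435 → -1.94.
α₁ = Φ(-1.94) = 0.0262; rank = round(100 × 0.0262) = 3; θ*₍3₎ = 1.0809.
Upper: z₀ + z₂ = 1.860; 1 − a(z₀+z₂) = 0.8940; argument = 1.9806 → 1.98; α₂ = 0.9761; rank = 98; θ*₍98₎ = 1.6695.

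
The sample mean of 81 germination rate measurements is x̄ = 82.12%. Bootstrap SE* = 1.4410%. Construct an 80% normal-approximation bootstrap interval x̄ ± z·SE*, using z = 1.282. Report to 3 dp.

Margin = 1.282 × 1.4410 = 1.8474
Interval: 82.12 ± 1.8474

(80.273, 83.967)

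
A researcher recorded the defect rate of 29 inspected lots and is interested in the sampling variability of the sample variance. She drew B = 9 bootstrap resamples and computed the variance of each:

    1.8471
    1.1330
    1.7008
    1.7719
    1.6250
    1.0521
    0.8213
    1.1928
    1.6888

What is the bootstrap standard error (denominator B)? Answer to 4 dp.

Bootstrap SE is the standard deviation of the 9 replicate variances.
Mean of replicates: (1.8471 + 1.1330 + 1.7008 + 1.7719 + 1.6250 + 1.0521 + 0.8213 + 1.1928 + 1.6888) / 9 = 12.832800 / 9 = 1.425867
Sum of squared deviations: (+0.421233)² + (−0.292867)² + (+0.274933)² + (+0.346033)² + (+0.199133)² + (−0.373767)² + (−0.604567)² + (−0.233067)² + (+0.262933)² = 1.126846
Variance = 1.126846 / 9 = 0.125205
SE* = √0.125205

SE* = 0.3538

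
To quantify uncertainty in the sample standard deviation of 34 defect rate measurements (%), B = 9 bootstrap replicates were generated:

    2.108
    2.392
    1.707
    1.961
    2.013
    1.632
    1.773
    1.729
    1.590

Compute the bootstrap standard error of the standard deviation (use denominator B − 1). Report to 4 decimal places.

SE* = 0.2618

Bootstrap SE is the standard deviation of the 9 replicate standard deviations.
Mean of replicates: (2.108 + 2.392 + 1.707 + 1.961 + 2.013 + 1.632 + 1.773 + 1.729 + 1.590) / 9 = 16.90500 / 9 = 1.87833
Sum of squared deviations: (+0.22967)² + (+0.51367)² + (−0.17133)² + (+0.08267)² + (+0.13467)² + (−0.24633)² + (−0.10533)² + (−0.14933)² + (−0.28833)² = 0.54814
Variance = 0.54814 / 8 = 0.06852
SE* = √0.06852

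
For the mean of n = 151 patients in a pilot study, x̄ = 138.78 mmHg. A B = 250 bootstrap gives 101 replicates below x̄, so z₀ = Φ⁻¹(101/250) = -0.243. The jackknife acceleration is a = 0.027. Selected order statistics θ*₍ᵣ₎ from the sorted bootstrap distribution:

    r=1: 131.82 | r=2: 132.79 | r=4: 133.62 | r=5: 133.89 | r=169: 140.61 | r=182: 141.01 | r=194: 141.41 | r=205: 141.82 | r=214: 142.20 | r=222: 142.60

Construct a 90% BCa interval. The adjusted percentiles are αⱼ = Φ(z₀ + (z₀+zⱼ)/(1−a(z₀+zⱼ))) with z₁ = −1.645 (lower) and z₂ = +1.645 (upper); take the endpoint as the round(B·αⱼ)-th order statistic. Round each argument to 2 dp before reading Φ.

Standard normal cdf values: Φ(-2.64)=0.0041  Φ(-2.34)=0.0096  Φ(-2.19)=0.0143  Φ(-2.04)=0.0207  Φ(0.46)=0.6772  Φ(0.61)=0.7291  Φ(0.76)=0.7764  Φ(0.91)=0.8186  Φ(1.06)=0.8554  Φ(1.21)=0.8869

(133.89, 142.60)

Lower: z₀ + z₁ = -0.243 + (-1.645) = -1.888; 1 − a(z₀+z₁) = 1 − (0.027)(-1.888) = 1.0510; argument = -0.243 + (-1.888)/1.0510 = -2.0394 → -2.04.
α₁ = Φ(-2.04) = 0.0207; rank = round(250 × 0.0207) = 5; θ*₍5₎ = 133.89.
Upper: z₀ + z₂ = 1.402; 1 − a(z₀+z₂) = 0.9621; argument = 1.2142 → 1.21; α₂ = 0.8869; rank = 222; θ*₍222₎ = 142.60.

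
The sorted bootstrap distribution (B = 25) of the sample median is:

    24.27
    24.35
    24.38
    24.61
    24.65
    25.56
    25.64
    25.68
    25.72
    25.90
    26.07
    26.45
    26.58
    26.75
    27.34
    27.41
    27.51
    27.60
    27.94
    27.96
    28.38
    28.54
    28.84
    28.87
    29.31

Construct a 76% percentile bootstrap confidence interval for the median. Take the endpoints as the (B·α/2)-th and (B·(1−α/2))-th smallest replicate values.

(24.38, 28.54)

α = 0.24; lower rank = 25 × 0.120 = 3; upper rank = 25 × 0.880 = 22.
The 3rd smallest replicate is 24.38; the 22nd is 28.54.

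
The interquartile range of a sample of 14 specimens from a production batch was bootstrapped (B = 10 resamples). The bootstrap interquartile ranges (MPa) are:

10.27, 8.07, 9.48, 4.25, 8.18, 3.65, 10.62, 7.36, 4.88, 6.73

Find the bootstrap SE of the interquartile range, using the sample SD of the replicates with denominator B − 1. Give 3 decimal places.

Bootstrap SE is the standard deviation of the 10 replicate interquartile ranges.
Mean of replicates: (10.27 + 8.07 + 9.48 + 4.25 + 8.18 + 3.65 + 10.62 + 7.36 + 4.88 + 6.73) / 10 = 73.4900 / 10 = 7.3490
Sum of squared deviations: (+2.9210)² + (+0.7210)² + (+2.1310)² + (−3.0990)² + (+0.8310)² + (−3.6990)² + (+3.2710)² + (+0.0110)² + (−2.4690)² + (−0.6190)² = 54.7489
Variance = 54.7489 / 9 = 6.0832
SE* = √6.0832

SE* = 2.466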